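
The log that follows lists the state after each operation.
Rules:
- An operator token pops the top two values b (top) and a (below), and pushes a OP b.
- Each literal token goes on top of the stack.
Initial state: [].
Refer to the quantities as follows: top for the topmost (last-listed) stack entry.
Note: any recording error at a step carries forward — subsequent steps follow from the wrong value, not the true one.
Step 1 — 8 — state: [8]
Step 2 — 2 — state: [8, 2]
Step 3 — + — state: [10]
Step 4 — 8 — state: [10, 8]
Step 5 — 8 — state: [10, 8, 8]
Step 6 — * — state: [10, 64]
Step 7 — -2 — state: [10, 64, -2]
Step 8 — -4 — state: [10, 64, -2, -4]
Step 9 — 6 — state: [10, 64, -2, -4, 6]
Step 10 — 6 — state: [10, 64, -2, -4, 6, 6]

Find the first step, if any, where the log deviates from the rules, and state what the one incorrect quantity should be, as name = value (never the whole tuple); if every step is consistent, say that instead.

Step 1: push 8: top = 8 — verified.
Step 2: push 2: top = 2 — exactly as logged.
Step 3: 8 + 2 = 10 — agrees with the log.
Step 4: push 8: top = 8 — agrees with the log.
Step 5: push 8: top = 8 — no discrepancy.
Step 6: 8 * 8 = 64 — same as recorded.
Step 7: push -2: top = -2 — agrees with the log.
Step 8: push -4: top = -4 — matches.
Step 9: push 6: top = 6 — no discrepancy.
Step 10: push 6: top = 6 — exactly as logged.
The recomputation confirms every line.

no error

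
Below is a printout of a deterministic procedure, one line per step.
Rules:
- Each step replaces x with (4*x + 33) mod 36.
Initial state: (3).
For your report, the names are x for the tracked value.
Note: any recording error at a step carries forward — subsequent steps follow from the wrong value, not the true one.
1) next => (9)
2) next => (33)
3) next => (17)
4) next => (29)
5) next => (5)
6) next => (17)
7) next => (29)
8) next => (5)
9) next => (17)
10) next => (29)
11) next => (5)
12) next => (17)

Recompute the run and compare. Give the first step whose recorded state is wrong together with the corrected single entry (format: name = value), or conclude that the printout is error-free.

1. x = (4*3 + 33) mod 36 = 9 (confirmed correct)
2. x = (4*9 + 33) mod 36 = 33 (checks out)
3. x = (4*33 + 33) mod 36 = 21 (the printout disagrees here)
First deviation found at step 3; the corrected entry is x = 21.

step 3, x = 21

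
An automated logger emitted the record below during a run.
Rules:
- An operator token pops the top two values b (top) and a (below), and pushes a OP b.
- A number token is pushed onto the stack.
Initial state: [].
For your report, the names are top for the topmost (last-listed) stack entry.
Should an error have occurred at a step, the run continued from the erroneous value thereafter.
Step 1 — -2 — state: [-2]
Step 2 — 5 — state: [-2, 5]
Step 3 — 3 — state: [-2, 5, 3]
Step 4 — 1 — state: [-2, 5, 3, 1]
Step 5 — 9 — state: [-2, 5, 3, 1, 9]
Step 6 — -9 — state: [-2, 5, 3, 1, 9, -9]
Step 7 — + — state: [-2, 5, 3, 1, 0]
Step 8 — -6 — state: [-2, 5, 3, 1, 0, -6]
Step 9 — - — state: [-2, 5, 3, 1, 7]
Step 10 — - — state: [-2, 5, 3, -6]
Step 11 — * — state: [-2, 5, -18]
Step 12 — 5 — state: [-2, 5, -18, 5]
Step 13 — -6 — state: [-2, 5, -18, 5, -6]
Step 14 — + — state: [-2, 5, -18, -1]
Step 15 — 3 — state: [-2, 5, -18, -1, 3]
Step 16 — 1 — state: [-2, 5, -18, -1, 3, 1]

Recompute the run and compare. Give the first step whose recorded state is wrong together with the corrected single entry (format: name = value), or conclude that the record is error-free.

step 9, top = 6

Recomputing the run from the initial state:
step 1: [-2]
step 2: [-2, 5]
step 3: [-2, 5, 3]
step 4: [-2, 5, 3, 1]
step 5: [-2, 5, 3, 1, 9]
step 6: [-2, 5, 3, 1, 9, -9]
step 7: [-2, 5, 3, 1, 0]
step 8: [-2, 5, 3, 1, 0, -6]
step 9: [-2, 5, 3, 1, 6]
step 10: [-2, 5, 3, -5]
step 11: [-2, 5, -15]
step 12: [-2, 5, -15, 5]
step 13: [-2, 5, -15, 5, -6]
step 14: [-2, 5, -15, -1]
step 15: [-2, 5, -15, -1, 3]
step 16: [-2, 5, -15, -1, 3, 1]
The first disagreement with the record is at step 9, where the value should be top = 6.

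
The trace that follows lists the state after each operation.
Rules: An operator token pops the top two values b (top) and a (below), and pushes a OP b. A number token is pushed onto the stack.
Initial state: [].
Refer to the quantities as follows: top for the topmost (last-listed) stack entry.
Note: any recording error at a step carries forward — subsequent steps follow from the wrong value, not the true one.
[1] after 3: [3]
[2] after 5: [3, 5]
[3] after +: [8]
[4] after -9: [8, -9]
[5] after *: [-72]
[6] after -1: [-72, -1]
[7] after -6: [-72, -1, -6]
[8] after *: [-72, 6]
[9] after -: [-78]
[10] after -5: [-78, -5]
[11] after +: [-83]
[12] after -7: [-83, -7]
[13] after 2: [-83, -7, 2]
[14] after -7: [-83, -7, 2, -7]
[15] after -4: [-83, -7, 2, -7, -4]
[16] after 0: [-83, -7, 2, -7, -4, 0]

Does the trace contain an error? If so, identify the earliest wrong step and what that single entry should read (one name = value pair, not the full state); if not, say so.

Recomputing the run from the initial state:
step 1: [3]
step 2: [3, 5]
step 3: [8]
step 4: [8, -9]
step 5: [-72]
step 6: [-72, -1]
step 7: [-72, -1, -6]
step 8: [-72, 6]
step 9: [-78]
step 10: [-78, -5]
step 11: [-83]
step 12: [-83, -7]
step 13: [-83, -7, 2]
step 14: [-83, -7, 2, -7]
step 15: [-83, -7, 2, -7, -4]
step 16: [-83, -7, 2, -7, -4, 0]
This matches the trace at every step.

no error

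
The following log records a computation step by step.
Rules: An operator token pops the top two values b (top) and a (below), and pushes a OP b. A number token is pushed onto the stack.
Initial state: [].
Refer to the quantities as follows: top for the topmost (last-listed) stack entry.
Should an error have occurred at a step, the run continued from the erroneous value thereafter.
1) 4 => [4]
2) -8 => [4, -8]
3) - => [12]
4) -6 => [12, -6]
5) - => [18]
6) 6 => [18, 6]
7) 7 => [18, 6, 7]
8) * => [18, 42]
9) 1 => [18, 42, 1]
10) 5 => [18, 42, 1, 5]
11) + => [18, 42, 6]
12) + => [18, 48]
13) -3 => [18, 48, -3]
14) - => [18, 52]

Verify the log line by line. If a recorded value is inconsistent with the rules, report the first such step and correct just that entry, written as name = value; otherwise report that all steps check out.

step 14, top = 51

Recomputing the run from the initial state:
step 1: [4]
step 2: [4, -8]
step 3: [12]
step 4: [12, -6]
step 5: [18]
step 6: [18, 6]
step 7: [18, 6, 7]
step 8: [18, 42]
step 9: [18, 42, 1]
step 10: [18, 42, 1, 5]
step 11: [18, 42, 6]
step 12: [18, 48]
step 13: [18, 48, -3]
step 14: [18, 51]
The first disagreement with the log is at step 14, where the value should be top = 51.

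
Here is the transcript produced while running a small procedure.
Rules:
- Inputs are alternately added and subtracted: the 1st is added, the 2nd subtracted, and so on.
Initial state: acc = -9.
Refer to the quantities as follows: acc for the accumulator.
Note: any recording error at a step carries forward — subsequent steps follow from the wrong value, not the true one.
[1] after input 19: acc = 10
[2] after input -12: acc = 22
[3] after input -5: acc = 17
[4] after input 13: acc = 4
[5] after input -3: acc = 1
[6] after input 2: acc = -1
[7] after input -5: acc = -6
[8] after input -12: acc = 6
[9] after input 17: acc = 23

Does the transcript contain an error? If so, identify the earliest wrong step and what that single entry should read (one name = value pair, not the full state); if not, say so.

no error

Recomputing the run from the initial state:
step 1: acc = 10
step 2: acc = 22
step 3: acc = 17
step 4: acc = 4
step 5: acc = 1
step 6: acc = -1
step 7: acc = -6
step 8: acc = 6
step 9: acc = 23
This matches the transcript at every step.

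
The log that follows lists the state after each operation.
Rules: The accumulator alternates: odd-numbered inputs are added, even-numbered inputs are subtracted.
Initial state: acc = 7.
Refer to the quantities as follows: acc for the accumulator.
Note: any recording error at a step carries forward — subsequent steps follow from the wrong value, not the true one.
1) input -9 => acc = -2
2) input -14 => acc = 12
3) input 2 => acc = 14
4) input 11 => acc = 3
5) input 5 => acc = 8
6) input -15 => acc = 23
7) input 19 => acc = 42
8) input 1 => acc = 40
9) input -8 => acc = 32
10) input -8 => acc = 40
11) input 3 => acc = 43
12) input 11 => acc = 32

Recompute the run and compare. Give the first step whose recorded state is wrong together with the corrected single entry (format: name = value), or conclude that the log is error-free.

1. acc = 7 + -9 = -2 (checks out)
2. acc = -2 - -14 = 12 (consistent with the log)
3. acc = 12 + 2 = 14 (matches)
4. acc = 14 - 11 = 3 (matches)
5. acc = 3 + 5 = 8 (in agreement)
6. acc = 8 - -15 = 23 (checks out)
7. acc = 23 + 19 = 42 (matches)
8. acc = 42 - 1 = 41 (the recorded entry deviates here)
Conclusion: step 8 carries the first error; the entry should be acc = 41.

step 8, acc = 41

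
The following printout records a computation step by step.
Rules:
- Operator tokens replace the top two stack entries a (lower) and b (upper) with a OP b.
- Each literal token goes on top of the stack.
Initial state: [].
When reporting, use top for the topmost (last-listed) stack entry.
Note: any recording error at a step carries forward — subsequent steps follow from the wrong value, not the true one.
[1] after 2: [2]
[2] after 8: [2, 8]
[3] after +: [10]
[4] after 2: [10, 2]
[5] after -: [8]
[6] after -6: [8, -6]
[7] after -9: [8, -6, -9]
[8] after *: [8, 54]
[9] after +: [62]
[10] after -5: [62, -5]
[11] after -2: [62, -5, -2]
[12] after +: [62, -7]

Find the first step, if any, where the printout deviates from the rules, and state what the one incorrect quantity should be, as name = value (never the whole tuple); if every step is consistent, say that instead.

Recomputing the run from the initial state:
step 1: [2]
step 2: [2, 8]
step 3: [10]
step 4: [10, 2]
step 5: [8]
step 6: [8, -6]
step 7: [8, -6, -9]
step 8: [8, 54]
step 9: [62]
step 10: [62, -5]
step 11: [62, -5, -2]
step 12: [62, -7]
This matches the printout at every step.

no error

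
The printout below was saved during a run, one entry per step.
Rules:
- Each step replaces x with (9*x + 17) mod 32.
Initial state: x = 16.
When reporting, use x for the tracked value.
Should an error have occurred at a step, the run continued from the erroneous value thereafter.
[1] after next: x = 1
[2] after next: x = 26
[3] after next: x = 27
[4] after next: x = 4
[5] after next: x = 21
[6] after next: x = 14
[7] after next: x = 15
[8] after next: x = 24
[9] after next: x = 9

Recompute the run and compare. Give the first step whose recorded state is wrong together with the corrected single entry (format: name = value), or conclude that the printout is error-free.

Recomputing the run from the initial state:
step 1: x = 1
step 2: x = 26
step 3: x = 27
step 4: x = 4
step 5: x = 21
step 6: x = 14
step 7: x = 15
step 8: x = 24
step 9: x = 9
This matches the printout at every step.

no error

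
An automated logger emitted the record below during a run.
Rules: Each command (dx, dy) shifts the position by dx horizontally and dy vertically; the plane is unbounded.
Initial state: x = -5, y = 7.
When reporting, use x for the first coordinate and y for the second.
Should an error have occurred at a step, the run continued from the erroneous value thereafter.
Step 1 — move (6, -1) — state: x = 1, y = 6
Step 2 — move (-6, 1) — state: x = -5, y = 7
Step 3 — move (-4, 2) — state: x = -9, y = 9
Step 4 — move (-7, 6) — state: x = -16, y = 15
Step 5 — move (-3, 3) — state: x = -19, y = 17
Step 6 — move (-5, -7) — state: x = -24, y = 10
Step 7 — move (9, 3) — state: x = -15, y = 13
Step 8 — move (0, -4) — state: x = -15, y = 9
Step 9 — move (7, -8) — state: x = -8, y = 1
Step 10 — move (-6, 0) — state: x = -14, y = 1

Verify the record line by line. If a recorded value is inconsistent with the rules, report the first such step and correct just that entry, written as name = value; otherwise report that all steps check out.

step 1: x = -5 + (6) = 1, y = 7 + (-1) = 6 -> checks out
step 2: x = 1 + (-6) = -5, y = 6 + (1) = 7 -> matches
step 3: x = -5 + (-4) = -9, y = 7 + (2) = 9 -> checks out
step 4: x = -9 + (-7) = -16, y = 9 + (6) = 15 -> exactly as logged
step 5: x = -16 + (-3) = -19, y = 15 + (3) = 18 -> not what was recorded
Conclusion: step 5 carries the first error; the entry should be y = 18.

step 5, y = 18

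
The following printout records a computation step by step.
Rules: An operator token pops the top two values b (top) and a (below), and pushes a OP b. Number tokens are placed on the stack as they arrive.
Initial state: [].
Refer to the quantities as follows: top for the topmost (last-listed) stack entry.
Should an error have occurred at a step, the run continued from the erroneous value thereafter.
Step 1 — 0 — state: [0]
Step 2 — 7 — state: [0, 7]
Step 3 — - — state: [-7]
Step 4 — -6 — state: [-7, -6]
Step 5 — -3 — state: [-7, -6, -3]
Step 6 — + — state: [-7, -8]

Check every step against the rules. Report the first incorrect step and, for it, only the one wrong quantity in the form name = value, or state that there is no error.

step 6, top = -9

step 1: push 0: top = 0 -> agrees with the printout
step 2: push 7: top = 7 -> verified
step 3: 0 - 7 = -7 -> verified
step 4: push -6: top = -6 -> consistent with the printout
step 5: push -3: top = -3 -> checks out
step 6: -6 + -3 = -9 -> the printout disagrees here
That makes step 6 the first incorrect line — top = -9 is what it should show.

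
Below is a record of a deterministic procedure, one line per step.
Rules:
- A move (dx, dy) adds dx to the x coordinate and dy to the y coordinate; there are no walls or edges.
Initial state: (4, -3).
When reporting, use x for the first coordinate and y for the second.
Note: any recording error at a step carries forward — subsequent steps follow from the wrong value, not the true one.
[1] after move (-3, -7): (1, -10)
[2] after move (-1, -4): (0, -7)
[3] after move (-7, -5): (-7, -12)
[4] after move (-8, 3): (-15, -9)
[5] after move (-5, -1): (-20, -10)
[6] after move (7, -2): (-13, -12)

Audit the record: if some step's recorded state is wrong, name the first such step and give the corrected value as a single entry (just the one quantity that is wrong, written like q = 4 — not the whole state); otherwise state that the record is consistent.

step 2, y = -14

Step 1: x = 4 + (-3) = 1, y = -3 + (-7) = -10 — matches.
Step 2: x = 1 + (-1) = 0, y = -10 + (-4) = -14 — not what was recorded.
That makes step 2 the first incorrect line — y = -14 is what it should show.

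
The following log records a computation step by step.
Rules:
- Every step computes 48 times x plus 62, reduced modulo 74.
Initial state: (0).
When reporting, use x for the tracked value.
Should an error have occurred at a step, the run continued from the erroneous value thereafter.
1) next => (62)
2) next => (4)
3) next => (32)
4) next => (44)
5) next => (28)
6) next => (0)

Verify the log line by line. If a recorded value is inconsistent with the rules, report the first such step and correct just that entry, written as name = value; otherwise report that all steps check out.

no error

Step 1: x = (48*0 + 62) mod 74 = 62 — exactly as logged.
Step 2: x = (48*62 + 62) mod 74 = 4 — same as recorded.
Step 3: x = (48*4 + 62) mod 74 = 32 — checks out.
Step 4: x = (48*32 + 62) mod 74 = 44 — no discrepancy.
Step 5: x = (48*44 + 62) mod 74 = 28 — in agreement.
Step 6: x = (48*28 + 62) mod 74 = 0 — same as recorded.
The whole run recomputes cleanly — no discrepancies.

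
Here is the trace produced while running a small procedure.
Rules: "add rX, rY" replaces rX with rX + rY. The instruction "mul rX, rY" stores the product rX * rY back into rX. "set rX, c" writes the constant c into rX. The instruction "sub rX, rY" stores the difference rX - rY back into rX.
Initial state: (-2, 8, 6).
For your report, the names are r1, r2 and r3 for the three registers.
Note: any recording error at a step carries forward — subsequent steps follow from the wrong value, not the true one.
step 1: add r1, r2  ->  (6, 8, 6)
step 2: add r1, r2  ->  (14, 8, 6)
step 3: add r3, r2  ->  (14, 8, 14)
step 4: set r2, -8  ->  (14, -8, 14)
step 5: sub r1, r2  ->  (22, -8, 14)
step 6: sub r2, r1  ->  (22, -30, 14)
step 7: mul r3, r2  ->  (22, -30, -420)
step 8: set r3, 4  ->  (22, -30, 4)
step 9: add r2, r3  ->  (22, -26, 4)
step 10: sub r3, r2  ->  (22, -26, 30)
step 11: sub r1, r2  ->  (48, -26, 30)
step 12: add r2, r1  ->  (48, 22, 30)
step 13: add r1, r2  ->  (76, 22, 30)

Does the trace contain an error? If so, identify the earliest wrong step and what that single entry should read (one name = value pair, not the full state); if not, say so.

step 13, r1 = 70

Recomputing the run from the initial state:
step 1: r1 = 6, r2 = 8, r3 = 6
step 2: r1 = 14, r2 = 8, r3 = 6
step 3: r1 = 14, r2 = 8, r3 = 14
step 4: r1 = 14, r2 = -8, r3 = 14
step 5: r1 = 22, r2 = -8, r3 = 14
step 6: r1 = 22, r2 = -30, r3 = 14
step 7: r1 = 22, r2 = -30, r3 = -420
step 8: r1 = 22, r2 = -30, r3 = 4
step 9: r1 = 22, r2 = -26, r3 = 4
step 10: r1 = 22, r2 = -26, r3 = 30
step 11: r1 = 48, r2 = -26, r3 = 30
step 12: r1 = 48, r2 = 22, r3 = 30
step 13: r1 = 70, r2 = 22, r3 = 30
The first disagreement with the trace is at step 13, where the value should be r1 = 70.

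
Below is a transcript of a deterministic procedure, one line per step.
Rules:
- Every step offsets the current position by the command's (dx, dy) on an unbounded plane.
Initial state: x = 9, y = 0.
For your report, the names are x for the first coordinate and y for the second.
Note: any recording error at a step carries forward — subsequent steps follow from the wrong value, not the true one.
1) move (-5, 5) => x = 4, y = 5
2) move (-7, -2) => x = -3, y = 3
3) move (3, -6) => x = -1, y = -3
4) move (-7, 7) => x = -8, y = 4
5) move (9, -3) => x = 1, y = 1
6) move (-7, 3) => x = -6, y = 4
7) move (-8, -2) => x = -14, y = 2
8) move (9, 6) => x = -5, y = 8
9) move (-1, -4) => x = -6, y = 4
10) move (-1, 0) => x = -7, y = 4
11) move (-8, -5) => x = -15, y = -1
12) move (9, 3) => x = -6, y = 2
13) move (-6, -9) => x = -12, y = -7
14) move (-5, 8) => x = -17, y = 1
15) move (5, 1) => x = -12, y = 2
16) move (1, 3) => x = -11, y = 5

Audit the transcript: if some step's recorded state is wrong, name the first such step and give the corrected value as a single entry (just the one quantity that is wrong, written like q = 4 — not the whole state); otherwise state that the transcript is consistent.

step 3, x = 0

1. x = 9 + (-5) = 4, y = 0 + (5) = 5 (agrees with the transcript)
2. x = 4 + (-7) = -3, y = 5 + (-2) = 3 (matches)
3. x = -3 + (3) = 0, y = 3 + (-6) = -3 (this is not what the transcript shows)
First deviation found at step 3; the corrected entry is x = 0.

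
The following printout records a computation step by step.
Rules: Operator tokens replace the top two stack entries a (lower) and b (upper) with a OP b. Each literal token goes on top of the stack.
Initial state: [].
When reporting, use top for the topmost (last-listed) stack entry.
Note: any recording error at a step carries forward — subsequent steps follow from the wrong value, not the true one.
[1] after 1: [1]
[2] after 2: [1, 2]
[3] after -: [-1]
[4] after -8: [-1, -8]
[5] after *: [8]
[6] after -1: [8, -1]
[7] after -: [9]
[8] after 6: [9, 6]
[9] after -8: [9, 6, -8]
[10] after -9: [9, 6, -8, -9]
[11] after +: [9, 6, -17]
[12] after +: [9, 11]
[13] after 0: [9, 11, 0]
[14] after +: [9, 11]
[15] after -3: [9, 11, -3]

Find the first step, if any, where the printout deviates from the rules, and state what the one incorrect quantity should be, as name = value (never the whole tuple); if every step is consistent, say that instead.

step 12, top = -11

Recomputing the run from the initial state:
step 1: [1]
step 2: [1, 2]
step 3: [-1]
step 4: [-1, -8]
step 5: [8]
step 6: [8, -1]
step 7: [9]
step 8: [9, 6]
step 9: [9, 6, -8]
step 10: [9, 6, -8, -9]
step 11: [9, 6, -17]
step 12: [9, -11]
step 13: [9, -11, 0]
step 14: [9, -11]
step 15: [9, -11, -3]
The first disagreement with the printout is at step 12, where the value should be top = -11.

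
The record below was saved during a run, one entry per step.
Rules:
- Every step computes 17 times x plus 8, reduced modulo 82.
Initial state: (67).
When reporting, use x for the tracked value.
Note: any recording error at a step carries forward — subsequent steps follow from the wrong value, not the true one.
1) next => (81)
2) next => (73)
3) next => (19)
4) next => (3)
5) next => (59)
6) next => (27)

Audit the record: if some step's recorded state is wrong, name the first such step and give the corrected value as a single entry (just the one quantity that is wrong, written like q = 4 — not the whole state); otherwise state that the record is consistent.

no error

1. x = (17*67 + 8) mod 82 = 81 (agrees with the record)
2. x = (17*81 + 8) mod 82 = 73 (in agreement)
3. x = (17*73 + 8) mod 82 = 19 (same as recorded)
4. x = (17*19 + 8) mod 82 = 3 (in agreement)
5. x = (17*3 + 8) mod 82 = 59 (no discrepancy)
6. x = (17*59 + 8) mod 82 = 27 (same as recorded)
No step deviates from the rules.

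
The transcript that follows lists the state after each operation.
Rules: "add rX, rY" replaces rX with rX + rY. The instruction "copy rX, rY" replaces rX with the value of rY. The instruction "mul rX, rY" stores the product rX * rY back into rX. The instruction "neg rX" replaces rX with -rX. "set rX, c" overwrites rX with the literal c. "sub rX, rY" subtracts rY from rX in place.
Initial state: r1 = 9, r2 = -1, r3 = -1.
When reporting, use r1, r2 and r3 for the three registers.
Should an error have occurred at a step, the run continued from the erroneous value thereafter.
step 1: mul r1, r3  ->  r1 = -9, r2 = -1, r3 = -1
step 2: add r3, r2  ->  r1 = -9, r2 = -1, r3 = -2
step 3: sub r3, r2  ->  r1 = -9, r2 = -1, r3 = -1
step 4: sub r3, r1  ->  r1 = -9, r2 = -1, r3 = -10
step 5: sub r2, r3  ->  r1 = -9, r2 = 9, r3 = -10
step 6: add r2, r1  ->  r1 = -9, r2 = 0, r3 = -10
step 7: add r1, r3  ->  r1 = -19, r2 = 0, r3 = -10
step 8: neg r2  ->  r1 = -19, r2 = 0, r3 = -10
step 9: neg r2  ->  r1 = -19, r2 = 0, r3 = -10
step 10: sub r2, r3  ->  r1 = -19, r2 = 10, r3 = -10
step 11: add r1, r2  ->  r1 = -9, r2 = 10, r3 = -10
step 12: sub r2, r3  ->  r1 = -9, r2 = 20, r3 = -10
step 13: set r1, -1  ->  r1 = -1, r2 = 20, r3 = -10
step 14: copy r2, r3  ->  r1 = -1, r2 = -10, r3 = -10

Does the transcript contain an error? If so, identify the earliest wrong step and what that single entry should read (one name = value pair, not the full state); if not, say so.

1. r1 = 9 * -1 = -9 (matches)
2. r3 = -1 + -1 = -2 (exactly as logged)
3. r3 = -2 - -1 = -1 (exactly as logged)
4. r3 = -1 - -9 = 8 (first mismatch against the transcript)
First deviation found at step 4; the corrected entry is r3 = 8.

step 4, r3 = 8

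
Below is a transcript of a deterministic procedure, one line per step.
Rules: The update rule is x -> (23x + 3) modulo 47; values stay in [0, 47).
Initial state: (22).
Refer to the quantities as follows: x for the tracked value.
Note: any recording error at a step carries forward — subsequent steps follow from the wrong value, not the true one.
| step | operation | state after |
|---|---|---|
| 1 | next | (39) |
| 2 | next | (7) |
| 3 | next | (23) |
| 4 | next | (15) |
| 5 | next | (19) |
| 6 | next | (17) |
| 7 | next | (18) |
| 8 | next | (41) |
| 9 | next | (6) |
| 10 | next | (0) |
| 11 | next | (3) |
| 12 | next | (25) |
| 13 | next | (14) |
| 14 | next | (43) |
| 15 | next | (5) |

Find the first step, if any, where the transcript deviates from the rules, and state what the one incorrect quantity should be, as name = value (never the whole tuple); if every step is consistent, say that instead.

no error

Recomputing the run from the initial state:
step 1: x = 39
step 2: x = 7
step 3: x = 23
step 4: x = 15
step 5: x = 19
step 6: x = 17
step 7: x = 18
step 8: x = 41
step 9: x = 6
step 10: x = 0
step 11: x = 3
step 12: x = 25
step 13: x = 14
step 14: x = 43
step 15: x = 5
This matches the transcript at every step.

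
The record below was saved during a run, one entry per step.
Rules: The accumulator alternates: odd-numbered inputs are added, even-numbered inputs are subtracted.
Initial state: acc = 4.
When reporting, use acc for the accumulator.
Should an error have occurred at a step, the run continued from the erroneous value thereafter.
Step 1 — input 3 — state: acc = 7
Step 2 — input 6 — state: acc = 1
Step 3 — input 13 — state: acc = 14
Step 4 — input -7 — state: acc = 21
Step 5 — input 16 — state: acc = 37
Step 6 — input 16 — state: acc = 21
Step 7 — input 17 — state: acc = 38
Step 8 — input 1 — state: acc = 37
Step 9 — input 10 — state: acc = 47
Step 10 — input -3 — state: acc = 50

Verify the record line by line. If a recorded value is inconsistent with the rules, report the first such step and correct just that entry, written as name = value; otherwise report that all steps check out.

1. acc = 4 + 3 = 7 (same as recorded)
2. acc = 7 - 6 = 1 (confirmed correct)
3. acc = 1 + 13 = 14 (confirmed correct)
4. acc = 14 - -7 = 21 (checks out)
5. acc = 21 + 16 = 37 (exactly as logged)
6. acc = 37 - 16 = 21 (same as recorded)
7. acc = 21 + 17 = 38 (verified)
8. acc = 38 - 1 = 37 (same as recorded)
9. acc = 37 + 10 = 47 (exactly as logged)
10. acc = 47 - -3 = 50 (in agreement)
Nothing is out of place; the run is error-free.

no error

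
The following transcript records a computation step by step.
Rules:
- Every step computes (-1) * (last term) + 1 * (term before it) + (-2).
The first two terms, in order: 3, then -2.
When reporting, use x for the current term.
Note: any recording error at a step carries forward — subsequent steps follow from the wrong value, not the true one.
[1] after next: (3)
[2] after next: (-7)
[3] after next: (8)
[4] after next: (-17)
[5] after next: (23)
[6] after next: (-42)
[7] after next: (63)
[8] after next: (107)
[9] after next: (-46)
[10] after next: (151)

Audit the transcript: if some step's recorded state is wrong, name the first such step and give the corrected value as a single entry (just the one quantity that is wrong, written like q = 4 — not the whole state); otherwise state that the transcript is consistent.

step 8, x = -107

Step 1: x = -1*(-2) + (1)*(3) + (-2) = 3 — consistent with the transcript.
Step 2: x = -1*(3) + (1)*(-2) + (-2) = -7 — in agreement.
Step 3: x = -1*(-7) + (1)*(3) + (-2) = 8 — consistent with the transcript.
Step 4: x = -1*(8) + (1)*(-7) + (-2) = -17 — in agreement.
Step 5: x = -1*(-17) + (1)*(8) + (-2) = 23 — agrees with the transcript.
Step 6: x = -1*(23) + (1)*(-17) + (-2) = -42 — checks out.
Step 7: x = -1*(-42) + (1)*(23) + (-2) = 63 — verified.
Step 8: x = -1*(63) + (1)*(-42) + (-2) = -107 — the transcript has a different value.
So the first discrepancy is step 8, where the right value is x = -107.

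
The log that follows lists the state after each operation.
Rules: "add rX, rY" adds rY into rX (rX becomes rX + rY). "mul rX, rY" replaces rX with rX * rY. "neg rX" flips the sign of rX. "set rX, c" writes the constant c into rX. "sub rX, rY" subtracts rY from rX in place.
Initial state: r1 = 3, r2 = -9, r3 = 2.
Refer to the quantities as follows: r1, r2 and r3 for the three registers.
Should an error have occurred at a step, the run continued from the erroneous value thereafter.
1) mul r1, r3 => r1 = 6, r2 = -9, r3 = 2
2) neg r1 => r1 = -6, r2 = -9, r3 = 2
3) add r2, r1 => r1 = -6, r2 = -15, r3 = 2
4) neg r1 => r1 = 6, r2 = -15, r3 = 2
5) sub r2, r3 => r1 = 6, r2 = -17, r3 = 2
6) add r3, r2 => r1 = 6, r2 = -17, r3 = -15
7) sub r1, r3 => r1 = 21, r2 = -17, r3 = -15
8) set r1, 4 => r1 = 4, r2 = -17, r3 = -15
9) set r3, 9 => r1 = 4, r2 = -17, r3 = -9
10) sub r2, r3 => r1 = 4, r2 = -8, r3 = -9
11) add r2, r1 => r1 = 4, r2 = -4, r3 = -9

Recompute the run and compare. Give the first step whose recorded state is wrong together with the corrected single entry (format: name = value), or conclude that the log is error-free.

step 1: r1 = 3 * 2 = 6 -> same as recorded
step 2: r1 = -(6) = -6 -> in agreement
step 3: r2 = -9 + -6 = -15 -> checks out
step 4: r1 = -(-6) = 6 -> checks out
step 5: r2 = -15 - 2 = -17 -> same as recorded
step 6: r3 = 2 + -17 = -15 -> matches
step 7: r1 = 6 - -15 = 21 -> agrees with the log
step 8: r1 = 4 -> same as recorded
step 9: r3 = 9 -> first mismatch against the log
The earliest wrong entry is at step 9: it should read r3 = 9.

step 9, r3 = 9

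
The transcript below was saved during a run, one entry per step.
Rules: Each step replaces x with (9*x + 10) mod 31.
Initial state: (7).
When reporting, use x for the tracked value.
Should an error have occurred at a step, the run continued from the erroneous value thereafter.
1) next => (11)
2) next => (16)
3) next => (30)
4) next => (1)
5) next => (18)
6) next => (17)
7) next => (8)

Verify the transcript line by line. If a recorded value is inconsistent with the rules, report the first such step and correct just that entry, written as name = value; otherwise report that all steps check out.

step 5, x = 19

1. x = (9*7 + 10) mod 31 = 11 (agrees with the transcript)
2. x = (9*11 + 10) mod 31 = 16 (no discrepancy)
3. x = (9*16 + 10) mod 31 = 30 (verified)
4. x = (9*30 + 10) mod 31 = 1 (exactly as logged)
5. x = (9*1 + 10) mod 31 = 19 (the transcript disagrees here)
So the first discrepancy is step 5, where the right value is x = 19.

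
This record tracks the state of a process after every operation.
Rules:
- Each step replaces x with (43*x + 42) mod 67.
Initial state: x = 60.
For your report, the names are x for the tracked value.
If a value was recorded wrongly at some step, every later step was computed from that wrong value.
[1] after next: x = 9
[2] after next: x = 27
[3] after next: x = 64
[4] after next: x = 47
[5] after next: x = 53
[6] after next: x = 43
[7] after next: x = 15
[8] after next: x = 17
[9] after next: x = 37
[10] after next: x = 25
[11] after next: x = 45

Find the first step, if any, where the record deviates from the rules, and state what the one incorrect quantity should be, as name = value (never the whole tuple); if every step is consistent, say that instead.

step 1: x = (43*60 + 42) mod 67 = 9 -> same as recorded
step 2: x = (43*9 + 42) mod 67 = 27 -> agrees with the record
step 3: x = (43*27 + 42) mod 67 = 64 -> verified
step 4: x = (43*64 + 42) mod 67 = 47 -> agrees with the record
step 5: x = (43*47 + 42) mod 67 = 53 -> same as recorded
step 6: x = (43*53 + 42) mod 67 = 43 -> checks out
step 7: x = (43*43 + 42) mod 67 = 15 -> verified
step 8: x = (43*15 + 42) mod 67 = 17 -> no discrepancy
step 9: x = (43*17 + 42) mod 67 = 36 -> the record disagrees here
Conclusion: step 9 carries the first error; the entry should be x = 36.

step 9, x = 36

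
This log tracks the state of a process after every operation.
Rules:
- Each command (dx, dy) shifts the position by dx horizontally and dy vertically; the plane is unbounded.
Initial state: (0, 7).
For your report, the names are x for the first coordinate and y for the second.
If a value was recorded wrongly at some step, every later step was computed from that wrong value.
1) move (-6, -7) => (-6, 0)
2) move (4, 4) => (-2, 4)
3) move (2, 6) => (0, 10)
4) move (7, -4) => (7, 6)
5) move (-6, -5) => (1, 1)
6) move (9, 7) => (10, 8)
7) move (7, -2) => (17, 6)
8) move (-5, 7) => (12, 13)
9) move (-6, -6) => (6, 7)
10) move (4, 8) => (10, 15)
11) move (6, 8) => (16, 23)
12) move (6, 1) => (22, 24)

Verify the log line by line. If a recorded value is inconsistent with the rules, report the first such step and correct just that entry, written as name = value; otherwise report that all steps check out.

Recomputing the run from the initial state:
step 1: x = -6, y = 0
step 2: x = -2, y = 4
step 3: x = 0, y = 10
step 4: x = 7, y = 6
step 5: x = 1, y = 1
step 6: x = 10, y = 8
step 7: x = 17, y = 6
step 8: x = 12, y = 13
step 9: x = 6, y = 7
step 10: x = 10, y = 15
step 11: x = 16, y = 23
step 12: x = 22, y = 24
This matches the log at every step.

no error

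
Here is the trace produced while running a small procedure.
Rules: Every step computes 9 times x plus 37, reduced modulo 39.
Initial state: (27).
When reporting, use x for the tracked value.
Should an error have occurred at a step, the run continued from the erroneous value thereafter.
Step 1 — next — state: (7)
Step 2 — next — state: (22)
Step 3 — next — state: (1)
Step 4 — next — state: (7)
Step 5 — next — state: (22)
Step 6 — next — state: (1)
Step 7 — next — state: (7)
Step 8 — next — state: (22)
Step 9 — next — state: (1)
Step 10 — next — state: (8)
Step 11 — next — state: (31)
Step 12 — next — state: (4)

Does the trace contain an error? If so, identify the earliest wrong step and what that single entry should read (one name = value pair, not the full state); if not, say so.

step 10, x = 7

Step 1: x = (9*27 + 37) mod 39 = 7 — exactly as logged.
Step 2: x = (9*7 + 37) mod 39 = 22 — matches.
Step 3: x = (9*22 + 37) mod 39 = 1 — checks out.
Step 4: x = (9*1 + 37) mod 39 = 7 — matches.
Step 5: x = (9*7 + 37) mod 39 = 22 — confirmed correct.
Step 6: x = (9*22 + 37) mod 39 = 1 — consistent with the trace.
Step 7: x = (9*1 + 37) mod 39 = 7 — agrees with the trace.
Step 8: x = (9*7 + 37) mod 39 = 22 — consistent with the trace.
Step 9: x = (9*22 + 37) mod 39 = 1 — matches.
Step 10: x = (9*1 + 37) mod 39 = 7 — this is not what the trace shows.
The audit stops at step 10: the recorded entry is wrong and should be x = 7.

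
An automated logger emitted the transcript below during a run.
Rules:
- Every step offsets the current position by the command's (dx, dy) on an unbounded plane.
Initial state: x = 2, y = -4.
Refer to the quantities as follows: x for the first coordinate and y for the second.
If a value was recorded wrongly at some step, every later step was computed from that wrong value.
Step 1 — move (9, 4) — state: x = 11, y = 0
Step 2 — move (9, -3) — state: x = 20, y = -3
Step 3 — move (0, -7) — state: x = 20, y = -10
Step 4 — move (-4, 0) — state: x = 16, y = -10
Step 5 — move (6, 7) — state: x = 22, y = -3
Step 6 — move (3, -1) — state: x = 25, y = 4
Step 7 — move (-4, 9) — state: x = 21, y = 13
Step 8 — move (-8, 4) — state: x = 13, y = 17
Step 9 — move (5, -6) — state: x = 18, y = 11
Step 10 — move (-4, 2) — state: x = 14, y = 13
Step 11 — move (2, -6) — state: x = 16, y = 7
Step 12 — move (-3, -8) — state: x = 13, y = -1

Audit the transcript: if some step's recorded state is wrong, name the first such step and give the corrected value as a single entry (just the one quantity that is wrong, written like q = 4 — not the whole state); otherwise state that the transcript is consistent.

step 6, y = -4

Recomputing the run from the initial state:
step 1: x = 11, y = 0
step 2: x = 20, y = -3
step 3: x = 20, y = -10
step 4: x = 16, y = -10
step 5: x = 22, y = -3
step 6: x = 25, y = -4
step 7: x = 21, y = 5
step 8: x = 13, y = 9
step 9: x = 18, y = 3
step 10: x = 14, y = 5
step 11: x = 16, y = -1
step 12: x = 13, y = -9
The first disagreement with the transcript is at step 6, where the value should be y = -4.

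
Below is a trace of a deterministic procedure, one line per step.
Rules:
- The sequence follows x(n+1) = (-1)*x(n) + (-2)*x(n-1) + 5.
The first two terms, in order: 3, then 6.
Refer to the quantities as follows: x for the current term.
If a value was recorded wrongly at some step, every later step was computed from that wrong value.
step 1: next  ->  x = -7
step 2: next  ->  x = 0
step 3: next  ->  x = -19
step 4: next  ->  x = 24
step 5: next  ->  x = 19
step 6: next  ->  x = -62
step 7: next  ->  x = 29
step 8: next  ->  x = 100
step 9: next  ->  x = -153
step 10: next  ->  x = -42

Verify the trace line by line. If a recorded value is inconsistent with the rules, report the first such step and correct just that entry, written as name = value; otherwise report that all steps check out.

step 1: x = -1*(6) + (-2)*(3) + (5) = -7 -> no discrepancy
step 2: x = -1*(-7) + (-2)*(6) + (5) = 0 -> agrees with the trace
step 3: x = -1*(0) + (-2)*(-7) + (5) = 19 -> first mismatch against the trace
Step 3 is the first one off; corrected, x = 19.

step 3, x = 19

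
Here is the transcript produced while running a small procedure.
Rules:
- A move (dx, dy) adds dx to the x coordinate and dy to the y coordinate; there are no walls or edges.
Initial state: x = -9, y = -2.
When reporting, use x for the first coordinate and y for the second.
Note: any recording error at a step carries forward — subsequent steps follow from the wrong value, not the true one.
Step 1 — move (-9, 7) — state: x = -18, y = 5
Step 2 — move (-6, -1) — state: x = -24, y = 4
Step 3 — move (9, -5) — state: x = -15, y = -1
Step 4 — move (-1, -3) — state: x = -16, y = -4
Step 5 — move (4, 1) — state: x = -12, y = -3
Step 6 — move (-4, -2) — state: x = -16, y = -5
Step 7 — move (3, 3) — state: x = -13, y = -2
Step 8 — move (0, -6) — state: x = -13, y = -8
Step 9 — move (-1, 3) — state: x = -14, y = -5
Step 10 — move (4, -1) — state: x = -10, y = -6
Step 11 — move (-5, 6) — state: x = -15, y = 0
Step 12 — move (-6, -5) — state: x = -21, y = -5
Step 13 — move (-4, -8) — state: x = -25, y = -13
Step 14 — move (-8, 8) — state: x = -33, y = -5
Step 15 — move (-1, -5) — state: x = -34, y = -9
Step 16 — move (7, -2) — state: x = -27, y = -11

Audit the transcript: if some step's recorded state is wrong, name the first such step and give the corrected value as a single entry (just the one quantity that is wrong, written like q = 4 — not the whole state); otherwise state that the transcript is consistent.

step 15, y = -10

Step 1: x = -9 + (-9) = -18, y = -2 + (7) = 5 — exactly as logged.
Step 2: x = -18 + (-6) = -24, y = 5 + (-1) = 4 — consistent with the transcript.
Step 3: x = -24 + (9) = -15, y = 4 + (-5) = -1 — same as recorded.
Step 4: x = -15 + (-1) = -16, y = -1 + (-3) = -4 — no discrepancy.
Step 5: x = -16 + (4) = -12, y = -4 + (1) = -3 — agrees with the transcript.
Step 6: x = -12 + (-4) = -16, y = -3 + (-2) = -5 — checks out.
Step 7: x = -16 + (3) = -13, y = -5 + (3) = -2 — verified.
Step 8: x = -13 + (0) = -13, y = -2 + (-6) = -8 — same as recorded.
Step 9: x = -13 + (-1) = -14, y = -8 + (3) = -5 — consistent with the transcript.
Step 10: x = -14 + (4) = -10, y = -5 + (-1) = -6 — agrees with the transcript.
Step 11: x = -10 + (-5) = -15, y = -6 + (6) = 0 — consistent with the transcript.
Step 12: x = -15 + (-6) = -21, y = 0 + (-5) = -5 — consistent with the transcript.
Step 13: x = -21 + (-4) = -25, y = -5 + (-8) = -13 — confirmed correct.
Step 14: x = -25 + (-8) = -33, y = -13 + (8) = -5 — no discrepancy.
Step 15: x = -33 + (-1) = -34, y = -5 + (-5) = -10 — not what was recorded.
That makes step 15 the first incorrect line — y = -10 is what it should show.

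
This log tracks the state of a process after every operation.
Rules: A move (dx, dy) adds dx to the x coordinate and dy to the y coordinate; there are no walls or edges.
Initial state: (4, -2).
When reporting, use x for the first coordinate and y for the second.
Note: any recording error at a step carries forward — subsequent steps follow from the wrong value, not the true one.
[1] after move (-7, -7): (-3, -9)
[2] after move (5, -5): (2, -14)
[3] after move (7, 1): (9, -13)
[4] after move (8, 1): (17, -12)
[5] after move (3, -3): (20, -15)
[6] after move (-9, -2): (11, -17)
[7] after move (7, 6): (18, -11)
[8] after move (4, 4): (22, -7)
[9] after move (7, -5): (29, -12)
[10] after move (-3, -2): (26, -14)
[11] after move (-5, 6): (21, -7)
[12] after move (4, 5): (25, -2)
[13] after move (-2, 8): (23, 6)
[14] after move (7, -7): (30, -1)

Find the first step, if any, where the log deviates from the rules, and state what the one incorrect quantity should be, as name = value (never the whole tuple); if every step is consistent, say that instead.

step 11, y = -8

Recomputing the run from the initial state:
step 1: x = -3, y = -9
step 2: x = 2, y = -14
step 3: x = 9, y = -13
step 4: x = 17, y = -12
step 5: x = 20, y = -15
step 6: x = 11, y = -17
step 7: x = 18, y = -11
step 8: x = 22, y = -7
step 9: x = 29, y = -12
step 10: x = 26, y = -14
step 11: x = 21, y = -8
step 12: x = 25, y = -3
step 13: x = 23, y = 5
step 14: x = 30, y = -2
The first disagreement with the log is at step 11, where the value should be y = -8.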